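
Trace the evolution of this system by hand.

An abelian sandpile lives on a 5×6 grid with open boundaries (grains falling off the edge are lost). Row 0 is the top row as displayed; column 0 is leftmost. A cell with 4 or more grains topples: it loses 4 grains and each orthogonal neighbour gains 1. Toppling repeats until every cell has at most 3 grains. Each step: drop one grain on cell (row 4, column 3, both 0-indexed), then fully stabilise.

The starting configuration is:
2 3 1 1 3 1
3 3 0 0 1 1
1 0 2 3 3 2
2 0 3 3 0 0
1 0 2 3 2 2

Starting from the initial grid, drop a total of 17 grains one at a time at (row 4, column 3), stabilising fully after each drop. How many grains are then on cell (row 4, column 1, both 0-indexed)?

2

k=0  2 3 1 1 3 1
3 3 0 0 1 1
1 0 2 3 3 2
2 0 3 3 0 0
1 0 2 3 2 2
k=1  2 3 1 1 3 1
3 3 1 1 2 1
1 1 0 2 0 3
2 1 2 2 2 0
1 1 0 2 3 2
k=2  2 3 1 1 3 1
3 3 1 1 2 1
1 1 0 2 0 3
2 1 2 2 2 0
1 1 0 3 3 2
k=3  2 3 1 1 3 1
3 3 1 1 2 1
1 1 0 2 0 3
2 1 2 3 3 0
1 1 1 1 0 3
k=4  2 3 1 1 3 1
3 3 1 1 2 1
1 1 0 2 0 3
2 1 2 3 3 0
1 1 1 2 0 3
k=5  2 3 1 1 3 1
3 3 1 1 2 1
1 1 0 2 0 3
2 1 2 3 3 0
1 1 1 3 0 3
k=6  2 3 1 1 3 1
3 3 1 1 2 1
1 1 0 3 1 3
2 1 3 1 0 1
1 1 2 1 2 3
k=7  2 3 1 1 3 1
3 3 1 1 2 1
1 1 0 3 1 3
2 1 3 1 0 1
1 1 2 2 2 3
k=8  2 3 1 1 3 1
3 3 1 1 2 1
1 1 0 3 1 3
2 1 3 1 0 1
1 1 2 3 2 3
k=9  2 3 1 1 3 1
3 3 1 1 2 1
1 1 0 3 1 3
2 1 3 2 0 1
1 1 3 0 3 3
k=10  2 3 1 1 3 1
3 3 1 1 2 1
1 1 0 3 1 3
2 1 3 2 0 1
1 1 3 1 3 3
k=11  2 3 1 1 3 1
3 3 1 1 2 1
1 1 0 3 1 3
2 1 3 2 0 1
1 1 3 2 3 3
k=12  2 3 1 1 3 1
3 3 1 1 2 1
1 1 0 3 1 3
2 1 3 2 0 1
1 1 3 3 3 3
k=13  2 3 1 1 3 1
3 3 1 2 2 1
1 1 2 0 2 3
2 2 1 1 2 2
1 2 1 3 1 0
k=14  2 3 1 1 3 1
3 3 1 2 2 1
1 1 2 0 2 3
2 2 1 2 2 2
1 2 2 0 2 0
k=15  2 3 1 1 3 1
3 3 1 2 2 1
1 1 2 0 2 3
2 2 1 2 2 2
1 2 2 1 2 0
k=16  2 3 1 1 3 1
3 3 1 2 2 1
1 1 2 0 2 3
2 2 1 2 2 2
1 2 2 2 2 0
k=17  2 3 1 1 3 1
3 3 1 2 2 1
1 1 2 0 2 3
2 2 1 2 2 2
1 2 2 3 2 0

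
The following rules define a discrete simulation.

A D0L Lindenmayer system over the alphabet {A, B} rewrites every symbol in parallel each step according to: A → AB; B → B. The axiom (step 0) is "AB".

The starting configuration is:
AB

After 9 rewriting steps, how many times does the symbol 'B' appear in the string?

10

k=0  AB
k=1  ABB
k=2  ABBB
k=3  ABBBB
k=4  ABBBBB
k=5  ABBBBBB
k=6  ABBBBBBB
k=7  ABBBBBBBB
k=8  ABBBBBBBBB
k=9  ABBBBBBBBBB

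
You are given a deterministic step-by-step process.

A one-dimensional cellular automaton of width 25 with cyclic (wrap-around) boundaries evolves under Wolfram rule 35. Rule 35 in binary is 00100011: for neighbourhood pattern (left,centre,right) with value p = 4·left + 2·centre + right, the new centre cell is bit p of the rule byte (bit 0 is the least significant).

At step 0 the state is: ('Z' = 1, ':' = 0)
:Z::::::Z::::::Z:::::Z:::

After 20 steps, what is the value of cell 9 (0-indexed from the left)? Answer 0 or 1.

step 0: :Z::::::Z::::::Z:::::Z:::
step 1: Z::ZZZZZ::ZZZZZ::ZZZZ::ZZ
step 2: ::Z::::::Z::::::Z:::::Z::
step 3: ZZ::ZZZZZ::ZZZZZ::ZZZZ::Z
step 4: :::Z::::::Z::::::Z:::::Z:
step 5: ZZZ::ZZZZZ::ZZZZZ::ZZZZ::
step 6: ::::Z::::::Z::::::Z:::::Z
step 7: :ZZZ::ZZZZZ::ZZZZZ::ZZZZ:
step 8: Z::::Z::::::Z::::::Z:::::
step 9: ::ZZZ::ZZZZZ::ZZZZZ::ZZZZ
step 10: :Z::::Z::::::Z::::::Z::::
step 11: Z::ZZZ::ZZZZZ::ZZZZZ::ZZZ
step 12: ::Z::::Z::::::Z::::::Z:::
step 13: ZZ::ZZZ::ZZZZZ::ZZZZZ::ZZ
step 14: :::Z::::Z::::::Z::::::Z::
step 15: ZZZ::ZZZ::ZZZZZ::ZZZZZ::Z
step 16: ::::Z::::Z::::::Z::::::Z:
step 17: ZZZZ::ZZZ::ZZZZZ::ZZZZZ::
step 18: :::::Z::::Z::::::Z::::::Z
step 19: :ZZZZ::ZZZ::ZZZZZ::ZZZZZ:
step 20: Z:::::Z::::Z::::::Z::::::

0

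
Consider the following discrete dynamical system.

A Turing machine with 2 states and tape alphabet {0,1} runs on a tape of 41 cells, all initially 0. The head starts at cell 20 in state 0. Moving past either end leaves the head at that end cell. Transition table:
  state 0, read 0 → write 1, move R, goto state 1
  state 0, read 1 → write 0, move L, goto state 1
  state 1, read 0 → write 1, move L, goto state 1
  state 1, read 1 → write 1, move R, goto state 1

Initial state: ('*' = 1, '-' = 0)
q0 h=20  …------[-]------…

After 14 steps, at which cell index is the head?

t=0: q0 h=20  …------[-]------…
t=1: q1 h=21  …-----*[-]------…
t=2: q1 h=20  …------[*]*-----…
t=3: q1 h=21  …-----*[*]------…
t=4: q1 h=22  …----**[-]------…
t=5: q1 h=21  …-----*[*]*-----…
t=6: q1 h=22  …----**[*]------…
t=7: q1 h=23  …---***[-]------…
t=8: q1 h=22  …----**[*]*-----…
t=9: q1 h=23  …---***[*]------…
t=10: q1 h=24  …--****[-]------…
t=11: q1 h=23  …---***[*]*-----…
t=12: q1 h=24  …--****[*]------…
t=13: q1 h=25  …-*****[-]------…
t=14: q1 h=24  …--****[*]*-----…

24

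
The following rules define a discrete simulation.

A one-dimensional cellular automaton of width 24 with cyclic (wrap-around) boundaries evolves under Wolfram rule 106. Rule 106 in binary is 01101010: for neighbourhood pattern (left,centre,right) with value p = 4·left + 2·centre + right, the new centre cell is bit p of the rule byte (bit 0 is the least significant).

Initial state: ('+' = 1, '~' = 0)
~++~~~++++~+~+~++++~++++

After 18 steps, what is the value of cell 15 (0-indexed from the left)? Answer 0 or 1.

0

0) ~++~~~++++~+~+~++++~++++
1) +++~~++~~++~+~++~~+++~~+
2) ~~+~+++~++++~+++~++~+~++
3) ~+~++~+++~~+++~+++++~+++
4) +~+++++~+~++~+++~~~+++~+
5) +++~~~++~+++++~+~~++~+++
6) ~~+~~+++++~~~++~~+++++~~
7) ~+~~++~~~+~~+++~++~~~+~~
8) +~~+++~~+~~++~++++~~+~~~
9) ~~++~+~+~~+++++~~+~+~~~+
10) ~++++~+~~++~~~+~+~+~~~+~
11) ++~~++~~+++~~+~+~+~~~+~~
12) ++~+++~++~+~+~+~+~~~+~~+
13) ~+++~+++++~+~+~+~~~+~~++
14) ++~+++~~~++~+~+~~~+~~+++
15) ~+++~+~~++++~+~~~+~~++~~
16) ++~++~~++~~++~~~+~~+++~~
17) +++++~+++~+++~~+~~++~+~+
18) ~~~~+++~+++~+~+~~++++~++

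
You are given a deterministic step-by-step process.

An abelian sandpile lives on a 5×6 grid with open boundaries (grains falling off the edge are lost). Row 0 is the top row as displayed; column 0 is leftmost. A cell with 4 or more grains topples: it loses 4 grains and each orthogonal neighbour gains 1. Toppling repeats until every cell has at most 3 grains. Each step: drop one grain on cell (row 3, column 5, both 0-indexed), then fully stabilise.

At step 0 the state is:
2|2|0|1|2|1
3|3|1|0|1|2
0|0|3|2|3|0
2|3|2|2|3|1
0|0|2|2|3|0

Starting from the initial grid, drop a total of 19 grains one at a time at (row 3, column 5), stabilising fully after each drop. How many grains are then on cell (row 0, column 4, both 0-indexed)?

3

k=0  2|2|0|1|2|1
3|3|1|0|1|2
0|0|3|2|3|0
2|3|2|2|3|1
0|0|2|2|3|0
k=1  2|2|0|1|2|1
3|3|1|0|1|2
0|0|3|2|3|0
2|3|2|2|3|2
0|0|2|2|3|0
k=2  2|2|0|1|2|1
3|3|1|0|1|2
0|0|3|2|3|0
2|3|2|2|3|3
0|0|2|2|3|0
k=3  2|2|0|1|2|1
3|3|1|0|2|2
0|0|3|3|0|2
2|3|2|3|2|1
0|0|2|3|0|2
k=4  2|2|0|1|2|1
3|3|1|0|2|2
0|0|3|3|0|2
2|3|2|3|2|2
0|0|2|3|0|2
k=5  2|2|0|1|2|1
3|3|1|0|2|2
0|0|3|3|0|2
2|3|2|3|2|3
0|0|2|3|0|2
k=6  2|2|0|1|2|1
3|3|1|0|2|2
0|0|3|3|0|3
2|3|2|3|3|0
0|0|2|3|0|3
k=7  2|2|0|1|2|1
3|3|1|0|2|2
0|0|3|3|0|3
2|3|2|3|3|1
0|0|2|3|0|3
k=8  2|2|0|1|2|1
3|3|1|0|2|2
0|0|3|3|0|3
2|3|2|3|3|2
0|0|2|3|0|3
k=9  2|2|0|1|2|1
3|3|1|0|2|2
0|0|3|3|0|3
2|3|2|3|3|3
0|0|2|3|0|3
k=10  2|2|0|1|2|1
3|3|2|1|2|3
0|2|1|1|3|0
3|0|2|3|1|3
0|2|0|1|3|0
k=11  2|2|0|1|2|1
3|3|2|1|2|3
0|2|1|1|3|1
3|0|2|3|2|0
0|2|0|1|3|1
k=12  2|2|0|1|2|1
3|3|2|1|2|3
0|2|1|1|3|1
3|0|2|3|2|1
0|2|0|1|3|1
k=13  2|2|0|1|2|1
3|3|2|1|2|3
0|2|1|1|3|1
3|0|2|3|2|2
0|2|0|1|3|1
k=14  2|2|0|1|2|1
3|3|2|1|2|3
0|2|1|1|3|1
3|0|2|3|2|3
0|2|0|1|3|1
k=15  2|2|0|1|2|1
3|3|2|1|2|3
0|2|1|1|3|2
3|0|2|3|3|0
0|2|0|1|3|2
k=16  2|2|0|1|2|1
3|3|2|1|2|3
0|2|1|1|3|2
3|0|2|3|3|1
0|2|0|1|3|2
k=17  2|2|0|1|2|1
3|3|2|1|2|3
0|2|1|1|3|2
3|0|2|3|3|2
0|2|0|1|3|2
k=18  2|2|0|1|2|1
3|3|2|1|2|3
0|2|1|1|3|2
3|0|2|3|3|3
0|2|0|1|3|2
k=19  2|2|0|1|3|2
3|3|2|2|0|1
0|2|1|3|2|1
3|0|3|0|3|3
0|2|0|3|1|0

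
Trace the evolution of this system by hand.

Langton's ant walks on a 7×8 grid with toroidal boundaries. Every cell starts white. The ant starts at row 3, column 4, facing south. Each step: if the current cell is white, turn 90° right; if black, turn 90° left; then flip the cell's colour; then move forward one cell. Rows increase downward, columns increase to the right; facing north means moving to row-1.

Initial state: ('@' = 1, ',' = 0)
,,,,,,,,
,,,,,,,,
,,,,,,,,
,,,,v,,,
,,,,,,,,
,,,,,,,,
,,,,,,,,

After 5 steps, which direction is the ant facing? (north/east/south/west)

east

step 0: ,,,,,,,,
,,,,,,,,
,,,,,,,,
,,,,v,,,
,,,,,,,,
,,,,,,,,
,,,,,,,,
step 1: ,,,,,,,,
,,,,,,,,
,,,,,,,,
,,,<@,,,
,,,,,,,,
,,,,,,,,
,,,,,,,,
step 2: ,,,,,,,,
,,,,,,,,
,,,^,,,,
,,,@@,,,
,,,,,,,,
,,,,,,,,
,,,,,,,,
step 3: ,,,,,,,,
,,,,,,,,
,,,@>,,,
,,,@@,,,
,,,,,,,,
,,,,,,,,
,,,,,,,,
step 4: ,,,,,,,,
,,,,,,,,
,,,@@,,,
,,,@v,,,
,,,,,,,,
,,,,,,,,
,,,,,,,,
step 5: ,,,,,,,,
,,,,,,,,
,,,@@,,,
,,,@,>,,
,,,,,,,,
,,,,,,,,
,,,,,,,,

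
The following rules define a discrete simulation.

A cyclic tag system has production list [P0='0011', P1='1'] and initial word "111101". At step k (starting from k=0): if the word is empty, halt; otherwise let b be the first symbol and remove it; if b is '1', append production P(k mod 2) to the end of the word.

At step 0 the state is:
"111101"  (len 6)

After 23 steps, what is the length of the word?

19

t=0: "111101"  (len 6)
t=1: "111010011"  (len 9)
t=2: "110100111"  (len 9)
t=3: "101001110011"  (len 12)
t=4: "010011100111"  (len 12)
t=5: "10011100111"  (len 11)
t=6: "00111001111"  (len 11)
t=7: "0111001111"  (len 10)
t=8: "111001111"  (len 9)
t=9: "110011110011"  (len 12)
t=10: "100111100111"  (len 12)
t=11: "001111001110011"  (len 15)
t=12: "01111001110011"  (len 14)
t=13: "1111001110011"  (len 13)
t=14: "1110011100111"  (len 13)
t=15: "1100111001110011"  (len 16)
t=16: "1001110011100111"  (len 16)
t=17: "0011100111001110011"  (len 19)
t=18: "011100111001110011"  (len 18)
t=19: "11100111001110011"  (len 17)
t=20: "11001110011100111"  (len 17)
t=21: "10011100111001110011"  (len 20)
t=22: "00111001110011100111"  (len 20)
t=23: "0111001110011100111"  (len 19)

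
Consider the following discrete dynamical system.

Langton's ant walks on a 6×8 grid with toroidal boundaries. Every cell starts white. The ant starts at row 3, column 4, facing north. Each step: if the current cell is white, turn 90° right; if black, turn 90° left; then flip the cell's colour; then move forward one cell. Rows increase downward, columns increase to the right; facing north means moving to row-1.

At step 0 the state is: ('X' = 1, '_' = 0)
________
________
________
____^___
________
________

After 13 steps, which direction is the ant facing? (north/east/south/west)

east

t=0: ________
________
________
____^___
________
________
t=1: ________
________
________
____X>__
________
________
t=2: ________
________
________
____XX__
_____v__
________
t=3: ________
________
________
____XX__
____<X__
________
t=4: ________
________
________
____^X__
____XX__
________
t=5: ________
________
________
___<_X__
____XX__
________
t=6: ________
________
___^____
___X_X__
____XX__
________
t=7: ________
________
___X>___
___X_X__
____XX__
________
t=8: ________
________
___XX___
___XvX__
____XX__
________
t=9: ________
________
___XX___
___<XX__
____XX__
________
t=10: ________
________
___XX___
____XX__
___vXX__
________
t=11: ________
________
___XX___
____XX__
__<XXX__
________
t=12: ________
________
___XX___
__^_XX__
__XXXX__
________
t=13: ________
________
___XX___
__X>XX__
__XXXX__
________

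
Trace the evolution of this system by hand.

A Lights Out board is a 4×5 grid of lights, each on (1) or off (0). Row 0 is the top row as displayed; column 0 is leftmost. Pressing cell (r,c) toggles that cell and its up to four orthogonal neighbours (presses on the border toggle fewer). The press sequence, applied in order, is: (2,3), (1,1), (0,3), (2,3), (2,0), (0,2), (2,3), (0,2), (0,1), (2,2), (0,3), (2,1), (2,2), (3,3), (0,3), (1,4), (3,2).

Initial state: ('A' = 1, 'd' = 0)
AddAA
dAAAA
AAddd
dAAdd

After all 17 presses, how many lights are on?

8

step 0: AddAA
dAAAA
AAddd
dAAdd
step 1: AddAA
dAAdA
AAAAA
dAAAd
step 2: AAdAA
AdddA
AdAAA
dAAAd
step 3: AAAdd
AddAA
AdAAA
dAAAd
step 4: AAAdd
AdddA
Adddd
dAAdd
step 5: AAAdd
ddddA
dAddd
AAAdd
step 6: AddAd
ddAdA
dAddd
AAAdd
step 7: AddAd
ddAAA
dAAAA
AAAAd
step 8: AAAdd
dddAA
dAAAA
AAAAd
step 9: ddddd
dAdAA
dAAAA
AAAAd
step 10: ddddd
dAAAA
ddddA
AAdAd
step 11: ddAAA
dAAdA
ddddA
AAdAd
step 12: ddAAA
ddAdA
AAAdA
AddAd
step 13: ddAAA
ddddA
AddAA
AdAAd
step 14: ddAAA
ddddA
AdddA
AdddA
step 15: ddddd
dddAA
AdddA
AdddA
step 16: ddddA
ddddd
Adddd
AdddA
step 17: ddddA
ddddd
AdAdd
AAAAA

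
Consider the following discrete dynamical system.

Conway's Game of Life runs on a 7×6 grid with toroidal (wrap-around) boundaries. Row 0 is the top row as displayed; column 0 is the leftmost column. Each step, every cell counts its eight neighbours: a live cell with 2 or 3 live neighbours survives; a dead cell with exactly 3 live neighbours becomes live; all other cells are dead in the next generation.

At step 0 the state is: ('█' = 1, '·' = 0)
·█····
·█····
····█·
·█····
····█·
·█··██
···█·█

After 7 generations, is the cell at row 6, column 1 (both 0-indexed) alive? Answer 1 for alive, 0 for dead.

k=0  ·█····
·█····
····█·
·█····
····█·
·█··██
···█·█
k=1  █·█···
······
······
······
█···██
█··█·█
··█··█
k=2  ·█····
······
······
·····█
█···█·
·█·█··
··████
k=3  ··███·
······
······
·····█
█···██
██····
██·██·
k=4  ·██·██
···█··
······
█···██
·█··█·
··██··
█···█·
k=5  ███·██
··███·
····██
█···██
███·█·
·█████
█···█·
k=6  █·█···
··█···
█·····
······
······
······
······
k=7  ·█····
······
······
······
······
······
······

0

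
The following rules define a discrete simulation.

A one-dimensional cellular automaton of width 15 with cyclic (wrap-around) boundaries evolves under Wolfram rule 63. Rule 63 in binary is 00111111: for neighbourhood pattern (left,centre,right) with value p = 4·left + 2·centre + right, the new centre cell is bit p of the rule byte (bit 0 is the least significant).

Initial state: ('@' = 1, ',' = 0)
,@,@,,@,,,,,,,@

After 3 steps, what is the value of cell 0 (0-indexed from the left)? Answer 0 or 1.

1

t=0: ,@,@,,@,,,,,,,@
t=1: @@@@@@@@@@@@@@@
t=2: ,,,,,,,,,,,,,,,
t=3: @@@@@@@@@@@@@@@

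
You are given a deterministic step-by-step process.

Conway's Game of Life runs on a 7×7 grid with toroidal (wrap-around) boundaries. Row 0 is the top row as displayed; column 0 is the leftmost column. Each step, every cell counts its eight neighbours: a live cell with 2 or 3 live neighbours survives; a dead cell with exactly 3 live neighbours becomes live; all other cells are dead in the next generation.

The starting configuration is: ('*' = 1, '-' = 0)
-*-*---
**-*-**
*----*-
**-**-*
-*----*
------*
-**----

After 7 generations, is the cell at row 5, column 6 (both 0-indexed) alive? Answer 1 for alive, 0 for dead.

gen 0: -*-*---
**-*-**
*----*-
**-**-*
-*----*
------*
-**----
gen 1: ---**-*
-*---*-
---*---
-**-*--
-**---*
-**----
***----
gen 2: ---****
--**-*-
-*-**--
**-----
-------
---*---
*------
gen 3: --**-**
------*
**-**--
***----
-------
-------
---*-**
gen 4: *-**---
-*----*
---*--*
*-**---
-*-----
-------
--**-**
gen 5: *--***-
-*-*--*
-*-*--*
****---
-**----
--*----
-****-*
gen 6: -------
-*-*--*
---**-*
---*---
*------
*------
**----*
gen 7: -**---*
*-****-
*--***-
---**--
-------
-------
**----*

0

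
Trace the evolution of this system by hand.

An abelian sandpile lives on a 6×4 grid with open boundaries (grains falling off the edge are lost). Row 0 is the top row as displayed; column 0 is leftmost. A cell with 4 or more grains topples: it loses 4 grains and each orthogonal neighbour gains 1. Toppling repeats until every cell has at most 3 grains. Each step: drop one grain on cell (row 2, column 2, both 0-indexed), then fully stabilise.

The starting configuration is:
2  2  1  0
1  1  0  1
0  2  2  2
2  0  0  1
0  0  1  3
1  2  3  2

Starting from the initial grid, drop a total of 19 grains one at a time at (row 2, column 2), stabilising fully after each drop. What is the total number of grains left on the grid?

step 0: 2  2  1  0
1  1  0  1
0  2  2  2
2  0  0  1
0  0  1  3
1  2  3  2
step 1: 2  2  1  0
1  1  0  1
0  2  3  2
2  0  0  1
0  0  1  3
1  2  3  2
step 2: 2  2  1  0
1  1  1  1
0  3  0  3
2  0  1  1
0  0  1  3
1  2  3  2
step 3: 2  2  1  0
1  1  1  1
0  3  1  3
2  0  1  1
0  0  1  3
1  2  3  2
step 4: 2  2  1  0
1  1  1  1
0  3  2  3
2  0  1  1
0  0  1  3
1  2  3  2
step 5: 2  2  1  0
1  1  1  1
0  3  3  3
2  0  1  1
0  0  1  3
1  2  3  2
step 6: 2  2  1  0
1  2  2  2
1  0  2  0
2  1  2  2
0  0  1  3
1  2  3  2
step 7: 2  2  1  0
1  2  2  2
1  0  3  0
2  1  2  2
0  0  1  3
1  2  3  2
step 8: 2  2  1  0
1  2  3  2
1  1  0  1
2  1  3  2
0  0  1  3
1  2  3  2
step 9: 2  2  1  0
1  2  3  2
1  1  1  1
2  1  3  2
0  0  1  3
1  2  3  2
step 10: 2  2  1  0
1  2  3  2
1  1  2  1
2  1  3  2
0  0  1  3
1  2  3  2
step 11: 2  2  1  0
1  2  3  2
1  1  3  1
2  1  3  2
0  0  1  3
1  2  3  2
step 12: 2  2  2  0
1  3  0  3
1  2  2  2
2  2  0  3
0  0  2  3
1  2  3  2
step 13: 2  2  2  0
1  3  0  3
1  2  3  2
2  2  0  3
0  0  2  3
1  2  3  2
step 14: 2  2  2  0
1  3  1  3
1  3  0  3
2  2  1  3
0  0  2  3
1  2  3  2
step 15: 2  2  2  0
1  3  1  3
1  3  1  3
2  2  1  3
0  0  2  3
1  2  3  2
step 16: 2  2  2  0
1  3  1  3
1  3  2  3
2  2  1  3
0  0  2  3
1  2  3  2
step 17: 2  2  2  0
1  3  1  3
1  3  3  3
2  2  1  3
0  0  2  3
1  2  3  2
step 18: 2  3  3  1
2  1  0  1
2  1  3  2
2  3  3  1
0  0  3  0
1  2  3  3
step 19: 2  3  3  1
2  1  1  1
2  3  1  3
3  0  2  2
0  2  1  2
1  3  1  0

40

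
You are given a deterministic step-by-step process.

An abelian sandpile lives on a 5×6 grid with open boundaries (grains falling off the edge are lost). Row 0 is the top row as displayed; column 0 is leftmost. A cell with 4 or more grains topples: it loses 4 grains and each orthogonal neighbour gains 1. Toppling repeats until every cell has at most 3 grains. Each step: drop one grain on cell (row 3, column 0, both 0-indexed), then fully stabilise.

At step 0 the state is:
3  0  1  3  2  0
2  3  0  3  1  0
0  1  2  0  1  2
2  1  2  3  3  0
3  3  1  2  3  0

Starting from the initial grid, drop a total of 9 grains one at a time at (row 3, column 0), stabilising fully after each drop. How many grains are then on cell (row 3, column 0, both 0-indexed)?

0) 3  0  1  3  2  0
2  3  0  3  1  0
0  1  2  0  1  2
2  1  2  3  3  0
3  3  1  2  3  0
1) 3  0  1  3  2  0
2  3  0  3  1  0
0  1  2  0  1  2
3  1  2  3  3  0
3  3  1  2  3  0
2) 3  0  1  3  2  0
2  3  0  3  1  0
1  1  2  0  1  2
1  3  2  3  3  0
1  0  2  2  3  0
3) 3  0  1  3  2  0
2  3  0  3  1  0
1  1  2  0  1  2
2  3  2  3  3  0
1  0  2  2  3  0
4) 3  0  1  3  2  0
2  3  0  3  1  0
1  1  2  0  1  2
3  3  2  3  3  0
1  0  2  2  3  0
5) 3  0  1  3  2  0
2  3  0  3  1  0
2  2  2  0  1  2
1  0  3  3  3  0
2  1  2  2  3  0
6) 3  0  1  3  2  0
2  3  0  3  1  0
2  2  2  0  1  2
2  0  3  3  3  0
2  1  2  2  3  0
7) 3  0  1  3  2  0
2  3  0  3  1  0
2  2  2  0  1  2
3  0  3  3  3  0
2  1  2  2  3  0
8) 3  0  1  3  2  0
2  3  0  3  1  0
3  2  2  0  1  2
0  1  3  3  3  0
3  1  2  2  3  0
9) 3  0  1  3  2  0
2  3  0  3  1  0
3  2  2  0  1  2
1  1  3  3  3  0
3  1  2  2  3  0

1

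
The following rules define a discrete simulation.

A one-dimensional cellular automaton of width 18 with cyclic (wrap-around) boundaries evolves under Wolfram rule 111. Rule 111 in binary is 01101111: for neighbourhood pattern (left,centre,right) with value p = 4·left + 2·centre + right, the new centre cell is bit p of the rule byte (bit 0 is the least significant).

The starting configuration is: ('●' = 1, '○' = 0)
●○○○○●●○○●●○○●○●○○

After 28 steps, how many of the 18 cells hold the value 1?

gen 0: ●○○○○●●○○●●○○●○●○○
gen 1: ●○●●●●●○●●●○●●●●○●
gen 2: ●●●○○○●●●○●●●○○●●●
gen 3: ○○●○●●●○●●●○●○●●○○
gen 4: ●●●●●○●●●○●●●●●●○●
gen 5: ○○○○●●●○●●●○○○○●●●
gen 6: ○●●●●○●●●○●○●●●●○●
gen 7: ●●○○●●●○●●●●●○○●●●
gen 8: ○●○●●○●●●○○○●○●●○○
gen 9: ●●●●●●●○●○●●●●●●○●
gen 10: ○○○○○○●●●●●○○○○●●●
gen 11: ○●●●●●●○○○●○●●●●○●
gen 12: ●●○○○○●○●●●●●○○●●●
gen 13: ○●○●●●●●●○○○●○●●○○
gen 14: ●●●●○○○○●○●●●●●●○●
gen 15: ○○○●○●●●●●●○○○○●●●
gen 16: ○●●●●●○○○○●○●●●●○●
gen 17: ●●○○○●○●●●●●●○○●●●
gen 18: ○●○●●●●●○○○○●○●●○○
gen 19: ●●●●○○○●○●●●●●●●○●
gen 20: ○○○●○●●●●●○○○○○●●●
gen 21: ○●●●●●○○○●○●●●●●○●
gen 22: ●●○○○●○●●●●●○○○●●●
gen 23: ○●○●●●●●○○○●○●●●○○
gen 24: ●●●●○○○●○●●●●●○●○●
gen 25: ○○○●○●●●●●○○○●●●●●
gen 26: ○●●●●●○○○●○●●●○○○●
gen 27: ●●○○○●○●●●●●○●○●●●
gen 28: ○●○●●●●●○○○●●●●●○○

11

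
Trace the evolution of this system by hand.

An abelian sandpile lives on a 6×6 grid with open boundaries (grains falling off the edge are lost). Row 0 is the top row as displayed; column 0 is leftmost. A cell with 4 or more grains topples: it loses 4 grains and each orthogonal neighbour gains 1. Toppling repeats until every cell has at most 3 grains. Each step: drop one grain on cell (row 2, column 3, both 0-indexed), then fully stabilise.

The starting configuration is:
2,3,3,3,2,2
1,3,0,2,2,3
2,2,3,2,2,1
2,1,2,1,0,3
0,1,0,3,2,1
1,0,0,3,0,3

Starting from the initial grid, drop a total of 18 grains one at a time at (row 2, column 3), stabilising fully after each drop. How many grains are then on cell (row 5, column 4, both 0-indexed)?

0) 2,3,3,3,2,2
1,3,0,2,2,3
2,2,3,2,2,1
2,1,2,1,0,3
0,1,0,3,2,1
1,0,0,3,0,3
1) 2,3,3,3,2,2
1,3,0,2,2,3
2,2,3,3,2,1
2,1,2,1,0,3
0,1,0,3,2,1
1,0,0,3,0,3
2) 2,3,3,3,2,2
1,3,1,3,2,3
2,3,0,1,3,1
2,1,3,2,0,3
0,1,0,3,2,1
1,0,0,3,0,3
3) 2,3,3,3,2,2
1,3,1,3,2,3
2,3,0,2,3,1
2,1,3,2,0,3
0,1,0,3,2,1
1,0,0,3,0,3
4) 2,3,3,3,2,2
1,3,1,3,2,3
2,3,0,3,3,1
2,1,3,2,0,3
0,1,0,3,2,1
1,0,0,3,0,3
5) 3,1,2,2,1,0
2,2,0,3,2,1
3,0,3,2,1,3
2,2,3,3,1,3
0,1,0,3,2,1
1,0,0,3,0,3
6) 3,1,2,2,1,0
2,2,0,3,2,1
3,0,3,3,1,3
2,2,3,3,1,3
0,1,0,3,2,1
1,0,0,3,0,3
7) 3,1,2,3,1,0
2,2,2,0,3,1
3,1,1,3,2,3
2,3,1,2,2,3
0,1,2,1,3,1
1,0,1,0,1,3
8) 3,1,2,3,1,0
2,2,2,1,3,1
3,1,2,0,3,3
2,3,1,3,2,3
0,1,2,1,3,1
1,0,1,0,1,3
9) 3,1,2,3,1,0
2,2,2,1,3,1
3,1,2,1,3,3
2,3,1,3,2,3
0,1,2,1,3,1
1,0,1,0,1,3
10) 3,1,2,3,1,0
2,2,2,1,3,1
3,1,2,2,3,3
2,3,1,3,2,3
0,1,2,1,3,1
1,0,1,0,1,3
11) 3,1,2,3,1,0
2,2,2,1,3,1
3,1,2,3,3,3
2,3,1,3,2,3
0,1,2,1,3,1
1,0,1,0,1,3
12) 3,1,2,3,2,0
2,2,2,3,0,3
3,1,3,2,3,1
2,3,2,1,2,1
0,1,2,3,0,3
1,0,1,0,2,3
13) 3,1,2,3,2,0
2,2,2,3,0,3
3,1,3,3,3,1
2,3,2,1,2,1
0,1,2,3,0,3
1,0,1,0,2,3
14) 3,2,0,1,3,0
2,3,1,2,2,3
3,2,1,3,0,2
2,3,3,2,3,1
0,1,2,3,0,3
1,0,1,0,2,3
15) 3,2,0,1,3,0
2,3,1,3,2,3
3,2,2,0,1,2
2,3,3,3,3,1
0,1,2,3,0,3
1,0,1,0,2,3
16) 3,2,0,1,3,0
2,3,1,3,2,3
3,2,2,1,1,2
2,3,3,3,3,1
0,1,2,3,0,3
1,0,1,0,2,3
17) 3,2,0,1,3,0
2,3,1,3,2,3
3,2,2,2,1,2
2,3,3,3,3,1
0,1,2,3,0,3
1,0,1,0,2,3
18) 3,2,0,1,3,0
2,3,1,3,2,3
3,2,2,3,1,2
2,3,3,3,3,1
0,1,2,3,0,3
1,0,1,0,2,3

2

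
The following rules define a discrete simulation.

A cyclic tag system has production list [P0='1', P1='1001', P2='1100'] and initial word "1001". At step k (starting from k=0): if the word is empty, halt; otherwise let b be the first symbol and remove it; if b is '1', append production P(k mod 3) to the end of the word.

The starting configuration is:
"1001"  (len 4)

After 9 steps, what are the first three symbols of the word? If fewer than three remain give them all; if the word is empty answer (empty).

0) "1001"  (len 4)
1) "0011"  (len 4)
2) "011"  (len 3)
3) "11"  (len 2)
4) "11"  (len 2)
5) "11001"  (len 5)
6) "10011100"  (len 8)
7) "00111001"  (len 8)
8) "0111001"  (len 7)
9) "111001"  (len 6)

111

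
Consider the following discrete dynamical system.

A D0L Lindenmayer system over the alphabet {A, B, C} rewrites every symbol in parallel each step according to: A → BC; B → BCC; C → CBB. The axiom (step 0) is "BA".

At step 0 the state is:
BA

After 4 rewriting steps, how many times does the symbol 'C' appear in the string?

[0] BA
[1] BCCBC
[2] BCCCBBCBBBCCCBB
[3] BCCCBBCBBCBBBCCBCCCBBBCCBCCBCCCBBCBBCBBBCCBCC
[4] BCCCBBCBBCBBBCCBCCCBBBCCBCCCBBBCCBCCBCCCBBCBBBCCCBBCBBCBBB…BCBBBCCCBBCBBCBBBCCBCCCBBBCCBCCCBBBCCBCCBCCCBBCBBBCCCBBCBB  (len 135)

67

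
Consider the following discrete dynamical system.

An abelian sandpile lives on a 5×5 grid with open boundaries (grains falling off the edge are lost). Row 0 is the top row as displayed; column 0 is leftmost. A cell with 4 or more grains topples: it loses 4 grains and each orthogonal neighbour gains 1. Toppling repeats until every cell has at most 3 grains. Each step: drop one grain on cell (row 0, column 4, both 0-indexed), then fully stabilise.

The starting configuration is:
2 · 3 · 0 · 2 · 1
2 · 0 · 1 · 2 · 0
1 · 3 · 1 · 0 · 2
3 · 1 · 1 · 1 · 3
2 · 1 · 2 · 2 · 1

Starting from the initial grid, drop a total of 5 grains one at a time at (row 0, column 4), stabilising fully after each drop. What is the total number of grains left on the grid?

40

k=0  2 · 3 · 0 · 2 · 1
2 · 0 · 1 · 2 · 0
1 · 3 · 1 · 0 · 2
3 · 1 · 1 · 1 · 3
2 · 1 · 2 · 2 · 1
k=1  2 · 3 · 0 · 2 · 2
2 · 0 · 1 · 2 · 0
1 · 3 · 1 · 0 · 2
3 · 1 · 1 · 1 · 3
2 · 1 · 2 · 2 · 1
k=2  2 · 3 · 0 · 2 · 3
2 · 0 · 1 · 2 · 0
1 · 3 · 1 · 0 · 2
3 · 1 · 1 · 1 · 3
2 · 1 · 2 · 2 · 1
k=3  2 · 3 · 0 · 3 · 0
2 · 0 · 1 · 2 · 1
1 · 3 · 1 · 0 · 2
3 · 1 · 1 · 1 · 3
2 · 1 · 2 · 2 · 1
k=4  2 · 3 · 0 · 3 · 1
2 · 0 · 1 · 2 · 1
1 · 3 · 1 · 0 · 2
3 · 1 · 1 · 1 · 3
2 · 1 · 2 · 2 · 1
k=5  2 · 3 · 0 · 3 · 2
2 · 0 · 1 · 2 · 1
1 · 3 · 1 · 0 · 2
3 · 1 · 1 · 1 · 3
2 · 1 · 2 · 2 · 1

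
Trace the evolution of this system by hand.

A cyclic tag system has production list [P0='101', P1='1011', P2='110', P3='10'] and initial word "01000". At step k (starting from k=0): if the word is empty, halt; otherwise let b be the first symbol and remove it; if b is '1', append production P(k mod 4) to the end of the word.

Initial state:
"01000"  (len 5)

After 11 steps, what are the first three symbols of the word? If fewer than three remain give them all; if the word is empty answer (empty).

111

[0] "01000"  (len 5)
[1] "1000"  (len 4)
[2] "0001011"  (len 7)
[3] "001011"  (len 6)
[4] "01011"  (len 5)
[5] "1011"  (len 4)
[6] "0111011"  (len 7)
[7] "111011"  (len 6)
[8] "1101110"  (len 7)
[9] "101110101"  (len 9)
[10] "011101011011"  (len 12)
[11] "11101011011"  (len 11)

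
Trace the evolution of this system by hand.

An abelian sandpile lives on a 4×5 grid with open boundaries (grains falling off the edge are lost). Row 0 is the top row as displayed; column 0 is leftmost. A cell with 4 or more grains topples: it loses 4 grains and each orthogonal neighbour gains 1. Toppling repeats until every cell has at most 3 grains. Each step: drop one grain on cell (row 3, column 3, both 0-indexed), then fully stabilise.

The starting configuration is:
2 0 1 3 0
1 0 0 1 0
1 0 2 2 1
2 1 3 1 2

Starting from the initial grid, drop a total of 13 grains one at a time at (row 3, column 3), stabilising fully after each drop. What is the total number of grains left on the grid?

[0] 2 0 1 3 0
1 0 0 1 0
1 0 2 2 1
2 1 3 1 2
[1] 2 0 1 3 0
1 0 0 1 0
1 0 2 2 1
2 1 3 2 2
[2] 2 0 1 3 0
1 0 0 1 0
1 0 2 2 1
2 1 3 3 2
[3] 2 0 1 3 0
1 0 0 1 0
1 0 3 3 1
2 2 0 1 3
[4] 2 0 1 3 0
1 0 0 1 0
1 0 3 3 1
2 2 0 2 3
[5] 2 0 1 3 0
1 0 0 1 0
1 0 3 3 1
2 2 0 3 3
[6] 2 0 1 3 0
1 0 1 2 0
1 1 0 1 3
2 2 2 2 0
[7] 2 0 1 3 0
1 0 1 2 0
1 1 0 1 3
2 2 2 3 0
[8] 2 0 1 3 0
1 0 1 2 0
1 1 0 2 3
2 2 3 0 1
[9] 2 0 1 3 0
1 0 1 2 0
1 1 0 2 3
2 2 3 1 1
[10] 2 0 1 3 0
1 0 1 2 0
1 1 0 2 3
2 2 3 2 1
[11] 2 0 1 3 0
1 0 1 2 0
1 1 0 2 3
2 2 3 3 1
[12] 2 0 1 3 0
1 0 1 2 0
1 1 1 3 3
2 3 0 1 2
[13] 2 0 1 3 0
1 0 1 2 0
1 1 1 3 3
2 3 0 2 2

28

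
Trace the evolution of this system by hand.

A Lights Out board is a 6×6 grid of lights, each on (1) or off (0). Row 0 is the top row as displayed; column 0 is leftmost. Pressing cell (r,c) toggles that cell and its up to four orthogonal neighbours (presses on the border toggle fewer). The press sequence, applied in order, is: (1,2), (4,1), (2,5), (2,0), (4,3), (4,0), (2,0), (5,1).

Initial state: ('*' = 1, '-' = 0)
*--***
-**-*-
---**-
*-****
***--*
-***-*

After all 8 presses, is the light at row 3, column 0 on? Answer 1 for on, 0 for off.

0

step 0: *--***
-**-*-
---**-
*-****
***--*
-***-*
step 1: *-****
---**-
--***-
*-****
***--*
-***-*
step 2: *-****
---**-
--***-
******
-----*
--**-*
step 3: *-****
---***
--**-*
*****-
-----*
--**-*
step 4: *-****
*--***
****-*
-****-
-----*
--**-*
step 5: *-****
*--***
****-*
-**-*-
--****
--*--*
step 6: *-****
*--***
****-*
***-*-
******
*-*--*
step 7: *-****
---***
--**-*
-**-*-
******
*-*--*
step 8: *-****
---***
--**-*
-**-*-
*-****
-*---*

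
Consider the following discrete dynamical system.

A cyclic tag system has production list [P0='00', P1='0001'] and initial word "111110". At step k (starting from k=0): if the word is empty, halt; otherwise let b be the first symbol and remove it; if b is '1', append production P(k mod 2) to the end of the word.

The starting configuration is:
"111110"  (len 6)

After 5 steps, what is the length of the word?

15

[0] "111110"  (len 6)
[1] "1111000"  (len 7)
[2] "1110000001"  (len 10)
[3] "11000000100"  (len 11)
[4] "10000001000001"  (len 14)
[5] "000000100000100"  (len 15)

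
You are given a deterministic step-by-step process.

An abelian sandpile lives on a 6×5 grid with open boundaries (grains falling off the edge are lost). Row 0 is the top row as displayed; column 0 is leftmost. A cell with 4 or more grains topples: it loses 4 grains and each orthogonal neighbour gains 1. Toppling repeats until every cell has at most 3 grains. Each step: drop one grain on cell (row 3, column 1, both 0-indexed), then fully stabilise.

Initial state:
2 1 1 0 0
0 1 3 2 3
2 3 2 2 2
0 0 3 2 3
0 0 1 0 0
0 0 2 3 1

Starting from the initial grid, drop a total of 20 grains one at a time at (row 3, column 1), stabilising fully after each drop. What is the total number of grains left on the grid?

52

[0] 2 1 1 0 0
0 1 3 2 3
2 3 2 2 2
0 0 3 2 3
0 0 1 0 0
0 0 2 3 1
[1] 2 1 1 0 0
0 1 3 2 3
2 3 2 2 2
0 1 3 2 3
0 0 1 0 0
0 0 2 3 1
[2] 2 1 1 0 0
0 1 3 2 3
2 3 2 2 2
0 2 3 2 3
0 0 1 0 0
0 0 2 3 1
[3] 2 1 1 0 0
0 1 3 2 3
2 3 2 2 2
0 3 3 2 3
0 0 1 0 0
0 0 2 3 1
[4] 2 1 2 0 0
0 3 0 3 3
3 1 1 3 2
1 2 1 3 3
0 1 2 0 0
0 0 2 3 1
[5] 2 1 2 0 0
0 3 0 3 3
3 1 1 3 2
1 3 1 3 3
0 1 2 0 0
0 0 2 3 1
[6] 2 1 2 0 0
0 3 0 3 3
3 2 1 3 2
2 0 2 3 3
0 2 2 0 0
0 0 2 3 1
[7] 2 1 2 0 0
0 3 0 3 3
3 2 1 3 2
2 1 2 3 3
0 2 2 0 0
0 0 2 3 1
[8] 2 1 2 0 0
0 3 0 3 3
3 2 1 3 2
2 2 2 3 3
0 2 2 0 0
0 0 2 3 1
[9] 2 1 2 0 0
0 3 0 3 3
3 2 1 3 2
2 3 2 3 3
0 2 2 0 0
0 0 2 3 1
[10] 2 1 2 0 0
0 3 0 3 3
3 3 1 3 2
3 0 3 3 3
0 3 2 0 0
0 0 2 3 1
[11] 2 1 2 0 0
0 3 0 3 3
3 3 1 3 2
3 1 3 3 3
0 3 2 0 0
0 0 2 3 1
[12] 2 1 2 0 0
0 3 0 3 3
3 3 1 3 2
3 2 3 3 3
0 3 2 0 0
0 0 2 3 1
[13] 2 1 2 0 0
0 3 0 3 3
3 3 1 3 2
3 3 3 3 3
0 3 2 0 0
0 0 2 3 1
[14] 2 2 2 1 1
2 1 3 1 1
2 0 2 3 1
2 2 0 3 1
2 2 1 2 1
0 1 3 3 1
[15] 2 2 2 1 1
2 1 3 1 1
2 0 2 3 1
2 3 0 3 1
2 2 1 2 1
0 1 3 3 1
[16] 2 2 2 1 1
2 1 3 1 1
2 1 2 3 1
3 0 1 3 1
2 3 1 2 1
0 1 3 3 1
[17] 2 2 2 1 1
2 1 3 1 1
2 1 2 3 1
3 1 1 3 1
2 3 1 2 1
0 1 3 3 1
[18] 2 2 2 1 1
2 1 3 1 1
2 1 2 3 1
3 2 1 3 1
2 3 1 2 1
0 1 3 3 1
[19] 2 2 2 1 1
2 1 3 1 1
2 1 2 3 1
3 3 1 3 1
2 3 1 2 1
0 1 3 3 1
[20] 2 2 2 1 1
2 1 3 1 1
3 2 2 3 1
1 2 2 3 1
0 1 2 2 1
1 2 3 3 1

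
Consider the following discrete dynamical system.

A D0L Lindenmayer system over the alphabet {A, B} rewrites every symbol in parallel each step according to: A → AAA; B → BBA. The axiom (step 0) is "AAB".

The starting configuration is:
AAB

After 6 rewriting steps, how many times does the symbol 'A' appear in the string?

2123

[0] AAB
[1] AAAAAABBA
[2] AAAAAAAAAAAAAAAAAABBABBAAAA
[3] AAAAAAAAAAAAAAAAAAAAAAAAAAAAAAAAAAAAAAAAAAAAAAAAAAAAAABBABBAAAABBABBAAAAAAAAAAAAA
[4] AAAAAAAAAAAAAAAAAAAAAAAAAAAAAAAAAAAAAAAAAAAAAAAAAAAAAAAAAA…AAAABBABBAAAABBABBAAAAAAAAAAAAAAAAAAAAAAAAAAAAAAAAAAAAAAAA  (len 243)
[5] AAAAAAAAAAAAAAAAAAAAAAAAAAAAAAAAAAAAAAAAAAAAAAAAAAAAAAAAAA…AAAAAAAAAAAAAAAAAAAAAAAAAAAAAAAAAAAAAAAAAAAAAAAAAAAAAAAAAA  (len 729)
[6] AAAAAAAAAAAAAAAAAAAAAAAAAAAAAAAAAAAAAAAAAAAAAAAAAAAAAAAAAA…AAAAAAAAAAAAAAAAAAAAAAAAAAAAAAAAAAAAAAAAAAAAAAAAAAAAAAAAAA  (len 2187)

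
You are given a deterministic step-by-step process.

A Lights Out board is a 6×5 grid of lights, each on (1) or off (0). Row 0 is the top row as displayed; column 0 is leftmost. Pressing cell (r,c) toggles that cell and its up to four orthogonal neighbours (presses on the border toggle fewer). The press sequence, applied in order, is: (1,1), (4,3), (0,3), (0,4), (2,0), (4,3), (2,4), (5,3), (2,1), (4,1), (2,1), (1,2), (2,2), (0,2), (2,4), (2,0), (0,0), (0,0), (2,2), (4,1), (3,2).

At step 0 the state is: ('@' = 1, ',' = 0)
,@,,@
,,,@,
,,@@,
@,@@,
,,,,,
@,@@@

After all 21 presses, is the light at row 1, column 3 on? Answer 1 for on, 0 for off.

step 0: ,@,,@
,,,@,
,,@@,
@,@@,
,,,,,
@,@@@
step 1: ,,,,@
@@@@,
,@@@,
@,@@,
,,,,,
@,@@@
step 2: ,,,,@
@@@@,
,@@@,
@,@,,
,,@@@
@,@,@
step 3: ,,@@,
@@@,,
,@@@,
@,@,,
,,@@@
@,@,@
step 4: ,,@,@
@@@,@
,@@@,
@,@,,
,,@@@
@,@,@
step 5: ,,@,@
,@@,@
@,@@,
,,@,,
,,@@@
@,@,@
step 6: ,,@,@
,@@,@
@,@@,
,,@@,
,,,,,
@,@@@
step 7: ,,@,@
,@@,,
@,@,@
,,@@@
,,,,,
@,@@@
step 8: ,,@,@
,@@,,
@,@,@
,,@@@
,,,@,
@,,,,
step 9: ,,@,@
,,@,,
,@,,@
,@@@@
,,,@,
@,,,,
step 10: ,,@,@
,,@,,
,@,,@
,,@@@
@@@@,
@@,,,
step 11: ,,@,@
,@@,,
@,@,@
,@@@@
@@@@,
@@,,,
step 12: ,,,,@
,,,@,
@,,,@
,@@@@
@@@@,
@@,,,
step 13: ,,,,@
,,@@,
@@@@@
,@,@@
@@@@,
@@,,,
step 14: ,@@@@
,,,@,
@@@@@
,@,@@
@@@@,
@@,,,
step 15: ,@@@@
,,,@@
@@@,,
,@,@,
@@@@,
@@,,,
step 16: ,@@@@
@,,@@
,,@,,
@@,@,
@@@@,
@@,,,
step 17: @,@@@
,,,@@
,,@,,
@@,@,
@@@@,
@@,,,
step 18: ,@@@@
@,,@@
,,@,,
@@,@,
@@@@,
@@,,,
step 19: ,@@@@
@,@@@
,@,@,
@@@@,
@@@@,
@@,,,
step 20: ,@@@@
@,@@@
,@,@,
@,@@,
,,,@,
@,,,,
step 21: ,@@@@
@,@@@
,@@@,
@@,,,
,,@@,
@,,,,

1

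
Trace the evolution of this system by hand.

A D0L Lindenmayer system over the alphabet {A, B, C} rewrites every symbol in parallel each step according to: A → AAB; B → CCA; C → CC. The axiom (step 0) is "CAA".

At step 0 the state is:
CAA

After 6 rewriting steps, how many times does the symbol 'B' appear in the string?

140

[0] CAA
[1] CCAABAAB
[2] CCCCAABAABCCAAABAABCCA
[3] CCCCCCCCAABAABCCAAABAABCCACCCCAABAABAABCCAAABAABCCACCCCAAB
[4] CCCCCCCCCCCCCCCCAABAABCCAAABAABCCACCCCAABAABAABCCAAABAABCC…AABAABCCACCCCAABAABAABCCAAABAABCCACCCCAABCCCCCCCCAABAABCCA  (len 150)
[5] CCCCCCCCCCCCCCCCCCCCCCCCCCCCCCCCAABAABCCAAABAABCCACCCCAABA…CCCCCCCCAABAABCCACCCCCCCCCCCCCCCCAABAABCCAAABAABCCACCCCAAB  (len 382)
[6] CCCCCCCCCCCCCCCCCCCCCCCCCCCCCCCCCCCCCCCCCCCCCCCCCCCCCCCCCC…AABAABCCACCCCAABAABAABCCAAABAABCCACCCCAABCCCCCCCCAABAABCCA  (len 962)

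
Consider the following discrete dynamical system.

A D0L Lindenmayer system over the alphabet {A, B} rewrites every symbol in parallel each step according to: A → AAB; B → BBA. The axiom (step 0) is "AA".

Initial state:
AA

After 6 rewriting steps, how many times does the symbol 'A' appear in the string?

0) AA
1) AABAAB
2) AABAABBBAAABAABBBA
3) AABAABBBAAABAABBBABBABBAAABAABAABBBAAABAABBBABBABBAAAB
4) AABAABBBAAABAABBBABBABBAAABAABAABBBAAABAABBBABBABBAAABBBAB…AAABAABAABBBAAABAABBBABBABBAAABBBABBAAABBBABBAAABAABAABBBA  (len 162)
5) AABAABBBAAABAABBBABBABBAAABAABAABBBAAABAABBBABBABBAAABBBAB…BBBABBABBAAABBBABBAAABAABAABBBAAABAABBBAAABAABBBABBABBAAAB  (len 486)
6) AABAABBBAAABAABBBABBABBAAABAABAABBBAAABAABBBABBABBAAABBBAB…AAABAABAABBBAAABAABBBABBABBAAABBBABBAAABBBABBAAABAABAABBBA  (len 1458)

730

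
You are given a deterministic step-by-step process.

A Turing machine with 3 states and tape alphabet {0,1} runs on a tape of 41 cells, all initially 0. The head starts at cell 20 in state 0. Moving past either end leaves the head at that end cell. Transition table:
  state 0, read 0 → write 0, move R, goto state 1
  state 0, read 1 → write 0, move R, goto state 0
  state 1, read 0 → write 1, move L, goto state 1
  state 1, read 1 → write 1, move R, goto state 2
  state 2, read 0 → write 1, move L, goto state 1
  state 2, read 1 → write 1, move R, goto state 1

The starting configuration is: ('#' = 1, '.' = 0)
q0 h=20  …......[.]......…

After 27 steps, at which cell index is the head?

4

0) q0 h=20  …......[.]......…
1) q1 h=21  …......[.]......…
2) q1 h=20  …......[.]#.....…
3) q1 h=19  …......[.]##....…
4) q1 h=18  …......[.]###...…
5) q1 h=17  …......[.]####..…
6) q1 h=16  …......[.]#####.…
7) q1 h=15  …......[.]######…
8) q1 h=14  …......[.]######…
9) q1 h=13  …......[.]######…
10) q1 h=12  …......[.]######…
11) q1 h=11  …......[.]######…
12) q1 h=10  …......[.]######…
13) q1 h= 9  …......[.]######…
14) q1 h= 8  …......[.]######…
15) q1 h= 7  …......[.]######…
16) q1 h= 6  |......[.]######…
17) q1 h= 5  |.....[.]######…
18) q1 h= 4  |....[.]######…
19) q1 h= 3  |...[.]######…
20) q1 h= 2  |..[.]######…
21) q1 h= 1  |.[.]######…
22) q1 h= 0  |[.]######…
23) q1 h= 0  |[#]######…
24) q2 h= 1  |#[#]######…
25) q1 h= 2  |##[#]######…
26) q2 h= 3  |###[#]######…
27) q1 h= 4  |####[#]######…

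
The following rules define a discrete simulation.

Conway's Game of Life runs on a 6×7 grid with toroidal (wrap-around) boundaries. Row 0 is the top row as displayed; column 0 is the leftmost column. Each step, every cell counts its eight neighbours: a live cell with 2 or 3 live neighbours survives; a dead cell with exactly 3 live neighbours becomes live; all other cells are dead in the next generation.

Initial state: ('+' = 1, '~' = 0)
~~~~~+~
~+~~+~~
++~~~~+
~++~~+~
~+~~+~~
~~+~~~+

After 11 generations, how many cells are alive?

8

t=0: ~~~~~+~
~+~~+~~
++~~~~+
~++~~+~
~+~~+~~
~~+~~~+
t=1: ~~~~~+~
~+~~~++
~~~~~++
~~+~~++
++~+~+~
~~~~~+~
t=2: ~~~~++~
+~~~+~~
~~~~+~~
~++~~~~
+++~~+~
~~~~~+~
t=3: ~~~~+++
~~~++~~
~+~+~~~
+~++~~~
+~+~~~+
~+~~~+~
t=4: ~~~+~~+
~~++~~~
~+~~~~~
+~~+~~+
+~++~~+
~+~~+~~
t=5: ~~~++~~
~~++~~~
++~+~~~
~~~+~~+
~~+++++
~+~~+++
t=6: ~~~~~~~
~+~~~~~
++~++~~
~+~~~~+
~~+~~~~
+~~~~~+
t=7: +~~~~~~
+++~~~~
~+~~~~~
~+~+~~~
~+~~~~+
~~~~~~~
t=8: +~~~~~~
+~+~~~~
~~~~~~~
~+~~~~~
+~+~~~~
+~~~~~~
t=9: +~~~~~+
~+~~~~~
~+~~~~~
~+~~~~~
+~~~~~~
+~~~~~+
t=10: ~+~~~~+
~+~~~~~
+++~~~~
++~~~~~
++~~~~+
~+~~~~~
t=11: ~++~~~~
~~~~~~~
~~+~~~~
~~~~~~~
~~+~~~+
~++~~~+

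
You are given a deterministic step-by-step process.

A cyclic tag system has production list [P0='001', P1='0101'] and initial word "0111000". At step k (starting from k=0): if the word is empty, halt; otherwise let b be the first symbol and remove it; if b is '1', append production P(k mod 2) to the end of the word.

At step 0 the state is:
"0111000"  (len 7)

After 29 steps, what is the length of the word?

22

step 0: "0111000"  (len 7)
step 1: "111000"  (len 6)
step 2: "110000101"  (len 9)
step 3: "10000101001"  (len 11)
step 4: "00001010010101"  (len 14)
step 5: "0001010010101"  (len 13)
step 6: "001010010101"  (len 12)
step 7: "01010010101"  (len 11)
step 8: "1010010101"  (len 10)
step 9: "010010101001"  (len 12)
step 10: "10010101001"  (len 11)
step 11: "0010101001001"  (len 13)
step 12: "010101001001"  (len 12)
step 13: "10101001001"  (len 11)
step 14: "01010010010101"  (len 14)
step 15: "1010010010101"  (len 13)
step 16: "0100100101010101"  (len 16)
step 17: "100100101010101"  (len 15)
step 18: "001001010101010101"  (len 18)
step 19: "01001010101010101"  (len 17)
step 20: "1001010101010101"  (len 16)
step 21: "001010101010101001"  (len 18)
step 22: "01010101010101001"  (len 17)
step 23: "1010101010101001"  (len 16)
step 24: "0101010101010010101"  (len 19)
step 25: "101010101010010101"  (len 18)
step 26: "010101010100101010101"  (len 21)
step 27: "10101010100101010101"  (len 20)
step 28: "01010101001010101010101"  (len 23)
step 29: "1010101001010101010101"  (len 22)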